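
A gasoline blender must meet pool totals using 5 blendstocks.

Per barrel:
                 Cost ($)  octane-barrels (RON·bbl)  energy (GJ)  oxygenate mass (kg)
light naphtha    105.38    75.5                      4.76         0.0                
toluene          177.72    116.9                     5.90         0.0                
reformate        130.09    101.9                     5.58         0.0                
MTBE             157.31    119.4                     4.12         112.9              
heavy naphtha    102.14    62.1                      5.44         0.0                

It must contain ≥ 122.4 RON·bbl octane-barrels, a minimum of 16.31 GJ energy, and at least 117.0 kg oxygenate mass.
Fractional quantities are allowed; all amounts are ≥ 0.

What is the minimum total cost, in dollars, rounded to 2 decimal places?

$389.09

Treat it as an LP. Let x1 = barrels of light naphtha, x2 = barrels of toluene, x3 = barrels of reformate, x4 = barrels of MTBE, x5 = barrels of heavy naphtha.
min 105.38x1 + 177.72x2 + 130.09x3 + 157.31x4 + 102.14x5 with:
  75.5x1 + 116.9x2 + 101.9x3 + 119.4x4 + 62.1x5 ≥ 122.4   (octane-barrels)
  4.76x1 + 5.9x2 + 5.58x3 + 4.12x4 + 5.44x5 ≥ 16.31   (energy)
  112.9x4 ≥ 117   (oxygenate mass)
  x1, x2, x3, x4, x5 ≥ 0.
The minimum-cost mix takes nothing from light naphtha, toluene, reformate — only MTBE, heavy naphtha. Binding constraints: energy and oxygenate mass.
That vertex is x4 = 1.0363, x5 = 2.2133.
Objective = 157.31·1.0363 + 102.14·2.2133 = 389.0868.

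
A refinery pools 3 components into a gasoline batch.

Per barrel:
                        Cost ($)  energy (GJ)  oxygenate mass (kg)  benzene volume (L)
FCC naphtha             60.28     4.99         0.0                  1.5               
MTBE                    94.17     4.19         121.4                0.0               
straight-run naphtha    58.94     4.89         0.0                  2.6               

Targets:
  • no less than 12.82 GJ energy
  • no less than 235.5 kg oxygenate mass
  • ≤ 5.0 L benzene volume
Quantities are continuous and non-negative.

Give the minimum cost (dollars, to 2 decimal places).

This is a linear program. Let x1 = barrels of FCC naphtha, x2 = barrels of MTBE, x3 = barrels of straight-run naphtha.
Minimise 60.28x1 + 94.17x2 + 58.94x3 with:
  4.99x1 + 4.19x2 + 4.89x3 ≥ 12.82   (energy)
  121.4x2 ≥ 235.5   (oxygenate mass)
  1.5x1 + 2.6x3 ≤ 5   (benzene volume)
  x1, x2, x3 ≥ 0.
The cheapest feasible vertex uses only MTBE, straight-run naphtha; FCC naphtha is not used. There the energy and oxygenate mass constraints are tight.
That vertex is x2 = 1.9399, x3 = 0.9595.
Total cost: 94.17·1.9399 + 58.94·0.9595 = 239.2333.

$239.23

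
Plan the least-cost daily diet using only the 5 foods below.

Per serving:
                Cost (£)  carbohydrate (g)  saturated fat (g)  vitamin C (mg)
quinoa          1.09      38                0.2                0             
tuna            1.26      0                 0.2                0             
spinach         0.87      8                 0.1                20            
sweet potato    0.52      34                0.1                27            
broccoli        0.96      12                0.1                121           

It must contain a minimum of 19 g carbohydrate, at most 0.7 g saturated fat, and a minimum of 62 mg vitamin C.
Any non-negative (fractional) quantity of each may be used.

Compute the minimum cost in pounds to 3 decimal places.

Set it up as a linear program. Let x1 = servings of quinoa, x2 = servings of tuna, x3 = servings of spinach, x4 = servings of sweet potato, x5 = servings of broccoli.
Minimise 1.09x1 + 1.26x2 + 0.87x3 + 0.52x4 + 0.96x5 subject to:
  38x1 + 8x3 + 34x4 + 12x5 ≥ 19   (carbohydrate)
  0.2x1 + 0.2x2 + 0.1x3 + 0.1x4 + 0.1x5 ≤ 0.7   (saturated fat)
  20x3 + 27x4 + 121x5 ≥ 62   (vitamin C)
  x1, x2, x3, x4, x5 ≥ 0.
The optimal basis is {sweet potato, broccoli}; quinoa, tuna, spinach drop out. Binding constraints: carbohydrate and vitamin C.
Optimal quantities: sweet potato = 0.4103 servings, broccoli = 0.4208 servings.
Hence cost = 0.52·0.4103 + 0.96·0.4208 = £0.61732.

£0.617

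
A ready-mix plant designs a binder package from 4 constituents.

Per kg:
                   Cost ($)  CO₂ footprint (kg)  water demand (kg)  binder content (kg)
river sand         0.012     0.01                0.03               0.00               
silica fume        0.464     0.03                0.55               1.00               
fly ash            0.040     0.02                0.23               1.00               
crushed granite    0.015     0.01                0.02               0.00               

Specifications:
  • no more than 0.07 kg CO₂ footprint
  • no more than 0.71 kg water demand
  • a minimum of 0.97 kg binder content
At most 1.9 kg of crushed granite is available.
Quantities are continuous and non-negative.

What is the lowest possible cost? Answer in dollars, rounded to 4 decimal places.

Let x1 = kg of river sand, x2 = kg of silica fume, x3 = kg of fly ash, x4 = kg of crushed granite.
Minimize 0.012x1 + 0.464x2 + 0.04x3 + 0.015x4 subject to:
  0.01x1 + 0.03x2 + 0.02x3 + 0.01x4 ≤ 0.07   (CO₂ footprint)
  0.03x1 + 0.55x2 + 0.23x3 + 0.02x4 ≤ 0.71   (water demand)
  1x2 + 1x3 ≥ 0.97   (binder content)
  x4 ≤ 1.9
  x1, x2, x3, x4 ≥ 0.
At the optimum only fly ash is positive (river sand, silica fume, crushed granite = 0). The binder content requirement is met with equality.
Solving gives x3 = 0.97.
Total cost: 0.04·0.97 = 0.038800.

$0.0388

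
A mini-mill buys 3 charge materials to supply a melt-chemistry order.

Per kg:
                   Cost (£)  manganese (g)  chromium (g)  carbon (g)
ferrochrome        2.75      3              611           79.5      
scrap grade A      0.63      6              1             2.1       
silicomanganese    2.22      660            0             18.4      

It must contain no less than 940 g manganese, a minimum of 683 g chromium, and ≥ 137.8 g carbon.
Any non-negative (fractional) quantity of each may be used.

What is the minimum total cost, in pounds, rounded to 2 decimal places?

£7.01

Let x1 = kg of ferrochrome, x2 = kg of scrap grade A, x3 = kg of silicomanganese.
min 2.75x1 + 0.63x2 + 2.22x3 subject to:
  3x1 + 6x2 + 660x3 ≥ 940   (manganese)
  611x1 + 1x2 ≥ 683   (chromium)
  79.5x1 + 2.1x2 + 18.4x3 ≥ 137.8   (carbon)
  x1, x2, x3 ≥ 0.
The cheapest feasible vertex uses only ferrochrome, silicomanganese; scrap grade A is not used. Binding constraints: manganese and carbon.
That vertex is x1 = 1.405, x3 = 1.418.
Hence cost = 2.75·1.405 + 2.22·1.418 = £7.0117.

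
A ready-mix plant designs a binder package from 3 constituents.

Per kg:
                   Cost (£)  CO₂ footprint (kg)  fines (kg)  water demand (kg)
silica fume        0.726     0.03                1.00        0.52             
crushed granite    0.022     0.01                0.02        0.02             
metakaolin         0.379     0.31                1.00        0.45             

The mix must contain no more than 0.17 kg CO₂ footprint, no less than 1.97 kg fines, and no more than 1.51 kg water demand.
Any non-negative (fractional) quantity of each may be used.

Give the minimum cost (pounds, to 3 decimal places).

£1.293

Set it up as a linear program. Let x1 = kg of silica fume, x2 = kg of crushed granite, x3 = kg of metakaolin.
min 0.726x1 + 0.022x2 + 0.379x3 subject to:
  0.03x1 + 0.01x2 + 0.31x3 ≤ 0.17   (CO₂ footprint)
  1x1 + 0.02x2 + 1x3 ≥ 1.97   (fines)
  0.52x1 + 0.02x2 + 0.45x3 ≤ 1.51   (water demand)
  x1, x2, x3 ≥ 0.
The minimum-cost mix takes nothing from crushed granite — only silica fume, metakaolin. There the CO₂ footprint and fines constraints are tight.
Optimal quantities: silica fume = 1.574 kg, metakaolin = 0.3961 kg.
Cost = 0.726·1.574 + 0.379·0.3961 = 1.29285.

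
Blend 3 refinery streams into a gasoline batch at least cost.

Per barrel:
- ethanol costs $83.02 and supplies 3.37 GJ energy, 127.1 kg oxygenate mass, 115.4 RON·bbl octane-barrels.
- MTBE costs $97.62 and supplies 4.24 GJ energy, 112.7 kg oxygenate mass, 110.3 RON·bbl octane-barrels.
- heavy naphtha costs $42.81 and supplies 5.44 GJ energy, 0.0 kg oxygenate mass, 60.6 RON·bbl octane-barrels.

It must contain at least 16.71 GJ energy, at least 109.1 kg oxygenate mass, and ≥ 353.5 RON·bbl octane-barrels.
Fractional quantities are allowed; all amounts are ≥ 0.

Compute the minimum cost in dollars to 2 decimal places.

This is a linear program. Let x1 = barrels of ethanol, x2 = barrels of MTBE, x3 = barrels of heavy naphtha.
Minimize 83.02x1 + 97.62x2 + 42.81x3 s.t.:
  3.37x1 + 4.24x2 + 5.44x3 ≥ 16.71   (energy)
  127.1x1 + 112.7x2 ≥ 109.1   (oxygenate mass)
  115.4x1 + 110.3x2 + 60.6x3 ≥ 353.5   (octane-barrels)
  x1, x2, x3 ≥ 0.
The cheapest feasible vertex uses only ethanol, heavy naphtha; MTBE is not used. Binding constraints: oxygenate mass and octane-barrels.
Optimal quantities: ethanol = 0.85838 barrels, heavy naphtha = 4.1987 barrels.
Total cost: 83.02·0.85838 + 42.81·4.1987 = 251.0091.

$251.01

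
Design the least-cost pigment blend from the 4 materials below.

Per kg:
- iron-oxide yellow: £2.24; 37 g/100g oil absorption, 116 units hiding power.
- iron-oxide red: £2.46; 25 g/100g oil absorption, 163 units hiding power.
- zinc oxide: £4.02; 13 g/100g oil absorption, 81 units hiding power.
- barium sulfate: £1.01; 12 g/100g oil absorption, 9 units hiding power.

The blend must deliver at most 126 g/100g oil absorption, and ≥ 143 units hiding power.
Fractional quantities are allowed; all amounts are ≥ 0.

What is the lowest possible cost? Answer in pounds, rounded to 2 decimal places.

Set it up as a linear program. Let x1 = kg of iron-oxide yellow, x2 = kg of iron-oxide red, x3 = kg of zinc oxide, x4 = kg of barium sulfate.
Minimize 2.24x1 + 2.46x2 + 4.02x3 + 1.01x4 s.t.:
  37x1 + 25x2 + 13x3 + 12x4 ≤ 126   (oil absorption)
  116x1 + 163x2 + 81x3 + 9x4 ≥ 143   (hiding power)
  x1, x2, x3, x4 ≥ 0.
The cheapest feasible vertex uses only iron-oxide red; iron-oxide yellow, zinc oxide, barium sulfate are not used. There the hiding power constraint is tight.
Optimal quantities: iron-oxide red = 0.8773 kg.
Cost = 2.46·0.8773 = 2.1582.

£2.16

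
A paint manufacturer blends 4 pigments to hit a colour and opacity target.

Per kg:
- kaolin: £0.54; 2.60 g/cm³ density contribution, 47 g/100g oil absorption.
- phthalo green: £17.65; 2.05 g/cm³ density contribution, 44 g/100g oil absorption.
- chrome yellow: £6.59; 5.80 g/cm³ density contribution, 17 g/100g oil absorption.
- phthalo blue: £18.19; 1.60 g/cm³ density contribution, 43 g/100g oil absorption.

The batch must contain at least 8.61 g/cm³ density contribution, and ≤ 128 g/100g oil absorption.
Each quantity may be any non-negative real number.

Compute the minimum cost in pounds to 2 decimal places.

Set it up as a linear program. Let x1 = kg of kaolin, x2 = kg of phthalo green, x3 = kg of chrome yellow, x4 = kg of phthalo blue.
min 0.54x1 + 17.65x2 + 6.59x3 + 18.19x4 s.t.:
  2.6x1 + 2.05x2 + 5.8x3 + 1.6x4 ≥ 8.61   (density contribution)
  47x1 + 44x2 + 17x3 + 43x4 ≤ 128   (oil absorption)
  x1, x2, x3, x4 ≥ 0.
The minimum-cost mix takes nothing from phthalo green, phthalo blue — only kaolin, chrome yellow. The density contribution and oil absorption requirements are met with equality.
So kaolin = 2.61 kg, chrome yellow = 0.3147 kg.
Hence cost = 0.54·2.61 + 6.59·0.3147 = £3.4833.

£3.48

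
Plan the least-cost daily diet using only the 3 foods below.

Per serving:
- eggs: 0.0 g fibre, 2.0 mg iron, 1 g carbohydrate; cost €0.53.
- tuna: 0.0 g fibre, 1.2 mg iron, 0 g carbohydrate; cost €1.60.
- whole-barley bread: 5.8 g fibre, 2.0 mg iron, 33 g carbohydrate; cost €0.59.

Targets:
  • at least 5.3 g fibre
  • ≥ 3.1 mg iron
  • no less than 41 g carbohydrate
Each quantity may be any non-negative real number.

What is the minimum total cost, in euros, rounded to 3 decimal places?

Let x1 = servings of eggs, x2 = servings of tuna, x3 = servings of whole-barley bread.
Minimize 0.53x1 + 1.6x2 + 0.59x3 s.t.:
  5.8x3 ≥ 5.3   (fibre)
  2x1 + 1.2x2 + 2x3 ≥ 3.1   (iron)
  1x1 + 33x3 ≥ 41   (carbohydrate)
  x1, x2, x3 ≥ 0.
At the optimum only eggs, whole-barley bread are positive (tuna = 0). Binding constraints: iron and carbohydrate.
So eggs = 0.31719 servings, whole-barley bread = 1.2328 servings.
Total cost: 0.53·0.31719 + 0.59·1.2328 = 0.89546.

€0.895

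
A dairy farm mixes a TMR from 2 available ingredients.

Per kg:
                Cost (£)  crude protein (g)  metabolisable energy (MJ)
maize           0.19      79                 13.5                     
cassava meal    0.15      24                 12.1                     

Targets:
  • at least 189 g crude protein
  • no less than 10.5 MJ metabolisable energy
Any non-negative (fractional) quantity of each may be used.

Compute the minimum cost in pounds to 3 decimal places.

£0.455

Let x1 = kg of maize, x2 = kg of cassava meal.
min 0.19x1 + 0.15x2 with:
  79x1 + 24x2 ≥ 189   (crude protein)
  13.5x1 + 12.1x2 ≥ 10.5   (metabolisable energy)
  x1, x2 ≥ 0.
The cheapest feasible vertex uses only maize; cassava meal is not used. The crude protein requirement is met with equality.
So maize = 2.3924 kg.
Cost = 0.19·2.3924 = 0.45456.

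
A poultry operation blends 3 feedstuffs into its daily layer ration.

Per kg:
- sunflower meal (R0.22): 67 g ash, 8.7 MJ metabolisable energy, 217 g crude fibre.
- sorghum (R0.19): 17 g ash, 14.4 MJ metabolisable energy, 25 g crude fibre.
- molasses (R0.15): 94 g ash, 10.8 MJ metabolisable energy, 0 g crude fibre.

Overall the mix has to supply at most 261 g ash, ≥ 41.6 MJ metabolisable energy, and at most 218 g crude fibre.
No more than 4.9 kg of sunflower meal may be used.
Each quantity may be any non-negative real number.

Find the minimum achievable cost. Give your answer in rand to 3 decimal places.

R0.549

This is a linear program. Let x1 = kg of sunflower meal, x2 = kg of sorghum, x3 = kg of molasses.
Minimise 0.22x1 + 0.19x2 + 0.15x3 with:
  67x1 + 17x2 + 94x3 ≤ 261   (ash)
  8.7x1 + 14.4x2 + 10.8x3 ≥ 41.6   (metabolisable energy)
  217x1 + 25x2 ≤ 218   (crude fibre)
  x1 ≤ 4.9
  x1, x2, x3 ≥ 0.
At the optimum only sorghum is positive (sunflower meal, molasses = 0). The metabolisable energy requirement is met with equality.
Optimal quantities: sorghum = 2.889 kg.
Total cost: 0.19·2.889 = 0.54891.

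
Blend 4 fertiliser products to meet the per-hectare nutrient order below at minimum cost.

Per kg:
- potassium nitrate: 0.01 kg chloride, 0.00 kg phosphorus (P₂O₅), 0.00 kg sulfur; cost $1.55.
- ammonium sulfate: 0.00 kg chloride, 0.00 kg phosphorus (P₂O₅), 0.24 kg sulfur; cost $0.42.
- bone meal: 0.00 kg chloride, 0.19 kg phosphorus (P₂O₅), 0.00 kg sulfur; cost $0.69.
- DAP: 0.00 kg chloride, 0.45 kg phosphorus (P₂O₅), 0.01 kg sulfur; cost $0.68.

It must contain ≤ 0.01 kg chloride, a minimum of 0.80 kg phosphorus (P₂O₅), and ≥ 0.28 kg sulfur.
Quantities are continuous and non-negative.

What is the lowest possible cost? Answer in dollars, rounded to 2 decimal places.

This is a linear program. Let x1 = kg of potassium nitrate, x2 = kg of ammonium sulfate, x3 = kg of bone meal, x4 = kg of DAP.
Minimize 1.55x1 + 0.42x2 + 0.69x3 + 0.68x4 subject to:
  0.01x1 ≤ 0.01   (chloride)
  0.19x3 + 0.45x4 ≥ 0.8   (phosphorus (P₂O₅))
  0.24x2 + 0.01x4 ≥ 0.28   (sulfur)
  x1, x2, x3, x4 ≥ 0.
The optimal basis is {ammonium sulfate, DAP}; potassium nitrate, bone meal drop out. The phosphorus (P₂O₅) and sulfur requirements are met with equality.
That vertex is x2 = 1.093, x4 = 1.778.
Total cost: 0.42·1.093 + 0.68·1.778 = 1.6681.

$1.67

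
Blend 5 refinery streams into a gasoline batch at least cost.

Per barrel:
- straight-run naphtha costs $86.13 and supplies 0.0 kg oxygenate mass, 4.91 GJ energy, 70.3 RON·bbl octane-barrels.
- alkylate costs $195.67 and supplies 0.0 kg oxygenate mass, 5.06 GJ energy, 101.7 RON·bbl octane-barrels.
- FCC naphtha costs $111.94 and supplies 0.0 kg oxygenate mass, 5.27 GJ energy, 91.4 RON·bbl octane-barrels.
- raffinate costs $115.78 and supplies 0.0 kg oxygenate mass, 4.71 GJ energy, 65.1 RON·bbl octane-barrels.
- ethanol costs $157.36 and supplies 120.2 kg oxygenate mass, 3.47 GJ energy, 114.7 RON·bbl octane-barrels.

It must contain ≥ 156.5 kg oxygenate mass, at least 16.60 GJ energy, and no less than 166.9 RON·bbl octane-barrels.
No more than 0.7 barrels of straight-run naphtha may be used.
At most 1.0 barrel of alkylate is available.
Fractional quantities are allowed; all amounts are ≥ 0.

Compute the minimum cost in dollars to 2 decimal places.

$448.80

Set it up as a linear program. Let x1 = barrels of straight-run naphtha, x2 = barrels of alkylate, x3 = barrels of FCC naphtha, x4 = barrels of raffinate, x5 = barrels of ethanol.
Minimise 86.13x1 + 195.67x2 + 111.94x3 + 115.78x4 + 157.36x5 with:
  120.2x5 ≥ 156.5   (oxygenate mass)
  4.91x1 + 5.06x2 + 5.27x3 + 4.71x4 + 3.47x5 ≥ 16.6   (energy)
  70.3x1 + 101.7x2 + 91.4x3 + 65.1x4 + 114.7x5 ≥ 166.9   (octane-barrels)
  x1 ≤ 0.7
  x2 ≤ 1
  x1, x2, x3, x4, x5 ≥ 0.
The minimum-cost mix takes nothing from alkylate, raffinate — only straight-run naphtha, FCC naphtha, ethanol. Binding constraints: oxygenate mass, energy, the straight-run naphtha cap.
So straight-run naphtha = 0.7 barrels, FCC naphtha = 1.6404 barrels, ethanol = 1.302 barrels.
Cost = 86.13·0.7 + 111.94·1.6404 + 157.36·1.302 = 448.8001.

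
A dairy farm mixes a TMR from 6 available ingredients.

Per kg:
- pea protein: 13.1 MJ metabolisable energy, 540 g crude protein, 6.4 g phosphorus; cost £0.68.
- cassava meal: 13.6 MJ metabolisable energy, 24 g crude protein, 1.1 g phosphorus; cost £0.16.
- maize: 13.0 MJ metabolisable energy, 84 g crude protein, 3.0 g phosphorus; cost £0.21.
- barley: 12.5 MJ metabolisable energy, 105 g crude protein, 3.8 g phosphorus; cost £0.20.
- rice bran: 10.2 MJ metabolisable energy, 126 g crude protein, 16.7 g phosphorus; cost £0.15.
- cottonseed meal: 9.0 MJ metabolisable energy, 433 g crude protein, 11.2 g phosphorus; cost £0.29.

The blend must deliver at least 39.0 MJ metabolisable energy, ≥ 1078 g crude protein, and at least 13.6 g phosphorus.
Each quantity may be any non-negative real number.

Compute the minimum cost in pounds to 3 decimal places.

Set it up as a linear program. Let x1 = kg of pea protein, x2 = kg of cassava meal, x3 = kg of maize, x4 = kg of barley, x5 = kg of rice bran, x6 = kg of cottonseed meal.
Minimise 0.68x1 + 0.16x2 + 0.21x3 + 0.2x4 + 0.15x5 + 0.29x6 subject to:
  13.1x1 + 13.6x2 + 13x3 + 12.5x4 + 10.2x5 + 9x6 ≥ 39   (metabolisable energy)
  540x1 + 24x2 + 84x3 + 105x4 + 126x5 + 433x6 ≥ 1078   (crude protein)
  6.4x1 + 1.1x2 + 3x3 + 3.8x4 + 16.7x5 + 11.2x6 ≥ 13.6   (phosphorus)
  x1, x2, x3, x4, x5, x6 ≥ 0.
At the optimum only rice bran, cottonseed meal are positive (pea protein, cassava meal, maize, barley = 0). The metabolisable energy and crude protein requirements are met with equality.
Optimal quantities: rice bran = 2.189 kg, cottonseed meal = 1.853 kg.
Total cost: 0.15·2.189 + 0.29·1.853 = 0.86572.

£0.866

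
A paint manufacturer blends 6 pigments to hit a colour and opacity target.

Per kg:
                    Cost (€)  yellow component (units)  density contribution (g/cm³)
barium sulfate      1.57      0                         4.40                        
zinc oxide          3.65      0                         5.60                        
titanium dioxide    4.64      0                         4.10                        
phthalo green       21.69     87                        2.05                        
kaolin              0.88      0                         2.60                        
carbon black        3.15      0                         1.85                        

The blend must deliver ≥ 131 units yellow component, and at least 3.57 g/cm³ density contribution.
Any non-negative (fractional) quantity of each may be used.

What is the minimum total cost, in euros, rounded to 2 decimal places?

€32.82

Treat it as an LP. Let x1 = kg of barium sulfate, x2 = kg of zinc oxide, x3 = kg of titanium dioxide, x4 = kg of phthalo green, x5 = kg of kaolin, x6 = kg of carbon black.
Minimise 1.57x1 + 3.65x2 + 4.64x3 + 21.69x4 + 0.88x5 + 3.15x6 subject to:
  87x4 ≥ 131   (yellow component)
  4.4x1 + 5.6x2 + 4.1x3 + 2.05x4 + 2.6x5 + 1.85x6 ≥ 3.57   (density contribution)
  x1, x2, x3, x4, x5, x6 ≥ 0.
The minimum-cost mix takes nothing from barium sulfate, zinc oxide, titanium dioxide, carbon black — only phthalo green, kaolin. There the yellow component and density contribution constraints are tight.
Optimal quantities: phthalo green = 1.5057 kg, kaolin = 0.18585 kg.
Total cost: 21.69·1.5057 + 0.88·0.18585 = 32.8222.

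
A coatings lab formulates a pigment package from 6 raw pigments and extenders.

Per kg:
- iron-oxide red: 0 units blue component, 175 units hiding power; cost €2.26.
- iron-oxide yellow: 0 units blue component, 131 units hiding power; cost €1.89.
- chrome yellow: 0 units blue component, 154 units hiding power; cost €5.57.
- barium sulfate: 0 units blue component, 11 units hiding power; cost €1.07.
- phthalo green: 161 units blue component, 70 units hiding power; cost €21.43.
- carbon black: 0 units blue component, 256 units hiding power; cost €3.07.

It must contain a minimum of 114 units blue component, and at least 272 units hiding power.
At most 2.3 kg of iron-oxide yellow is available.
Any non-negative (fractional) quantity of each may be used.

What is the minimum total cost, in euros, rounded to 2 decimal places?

Let x1 = kg of iron-oxide red, x2 = kg of iron-oxide yellow, x3 = kg of chrome yellow, x4 = kg of barium sulfate, x5 = kg of phthalo green, x6 = kg of carbon black.
Minimise 2.26x1 + 1.89x2 + 5.57x3 + 1.07x4 + 21.43x5 + 3.07x6 subject to:
  161x5 ≥ 114   (blue component)
  175x1 + 131x2 + 154x3 + 11x4 + 70x5 + 256x6 ≥ 272   (hiding power)
  x2 ≤ 2.3
  x1, x2, x3, x4, x5, x6 ≥ 0.
The cheapest feasible vertex uses only phthalo green, carbon black; iron-oxide red, iron-oxide yellow, chrome yellow, barium sulfate are not used. There the blue component and hiding power constraints are tight.
That vertex is x5 = 0.7081, x6 = 0.8689.
Cost = 21.43·0.7081 + 3.07·0.8689 = 17.8421.

€17.84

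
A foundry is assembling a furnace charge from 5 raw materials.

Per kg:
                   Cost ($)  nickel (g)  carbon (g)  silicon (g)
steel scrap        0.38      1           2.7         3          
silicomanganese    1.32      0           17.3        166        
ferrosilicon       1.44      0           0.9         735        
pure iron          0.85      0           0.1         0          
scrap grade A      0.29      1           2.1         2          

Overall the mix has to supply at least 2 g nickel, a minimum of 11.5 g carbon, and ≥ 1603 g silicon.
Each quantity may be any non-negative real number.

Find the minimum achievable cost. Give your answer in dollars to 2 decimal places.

$4.02

Let x1 = kg of steel scrap, x2 = kg of silicomanganese, x3 = kg of ferrosilicon, x4 = kg of pure iron, x5 = kg of scrap grade A.
Minimise 0.38x1 + 1.32x2 + 1.44x3 + 0.85x4 + 0.29x5 with:
  1x1 + 1x5 ≥ 2   (nickel)
  2.7x1 + 17.3x2 + 0.9x3 + 0.1x4 + 2.1x5 ≥ 11.5   (carbon)
  3x1 + 166x2 + 735x3 + 2x5 ≥ 1603   (silicon)
  x1, x2, x3, x4, x5 ≥ 0.
At the optimum only silicomanganese, ferrosilicon, scrap grade A are positive (steel scrap, pure iron = 0). There the nickel, carbon, silicon constraints are tight.
Optimal quantities: silicomanganese = 0.3125 kg, ferrosilicon = 2.105 kg, scrap grade A = 2 kg.
Cost = 1.32·0.3125 + 1.44·2.105 + 0.29·2 = 4.0237.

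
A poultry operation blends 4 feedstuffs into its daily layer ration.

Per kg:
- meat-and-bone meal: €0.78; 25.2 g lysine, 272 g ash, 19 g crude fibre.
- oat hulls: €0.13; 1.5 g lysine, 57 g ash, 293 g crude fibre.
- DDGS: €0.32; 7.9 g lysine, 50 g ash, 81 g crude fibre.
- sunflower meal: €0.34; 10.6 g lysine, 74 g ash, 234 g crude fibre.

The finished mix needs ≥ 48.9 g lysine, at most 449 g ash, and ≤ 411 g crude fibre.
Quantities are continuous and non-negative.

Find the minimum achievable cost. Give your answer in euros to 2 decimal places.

Set it up as a linear program. Let x1 = kg of meat-and-bone meal, x2 = kg of oat hulls, x3 = kg of DDGS, x4 = kg of sunflower meal.
min 0.78x1 + 0.13x2 + 0.32x3 + 0.34x4 s.t.:
  25.2x1 + 1.5x2 + 7.9x3 + 10.6x4 ≥ 48.9   (lysine)
  272x1 + 57x2 + 50x3 + 74x4 ≤ 449   (ash)
  19x1 + 293x2 + 81x3 + 234x4 ≤ 411   (crude fibre)
  x1, x2, x3, x4 ≥ 0.
The optimal basis is {meat-and-bone meal, DDGS, sunflower meal}; oat hulls drops out. The lysine, ash, crude fibre requirements are met with equality.
Solving gives x1 = 1.149, x3 = 0.5451, x4 = 1.474.
Objective = 0.78·1.149 + 0.32·0.5451 + 0.34·1.474 = 1.5718.

€1.57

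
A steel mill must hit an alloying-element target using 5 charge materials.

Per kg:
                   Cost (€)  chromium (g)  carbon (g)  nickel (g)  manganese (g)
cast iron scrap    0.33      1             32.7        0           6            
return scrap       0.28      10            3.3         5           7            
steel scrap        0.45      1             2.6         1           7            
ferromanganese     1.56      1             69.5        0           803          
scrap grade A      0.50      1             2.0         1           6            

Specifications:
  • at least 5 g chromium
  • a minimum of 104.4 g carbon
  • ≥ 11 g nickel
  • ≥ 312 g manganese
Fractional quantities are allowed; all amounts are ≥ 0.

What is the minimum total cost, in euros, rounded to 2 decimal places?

This is a linear program. Let x1 = kg of cast iron scrap, x2 = kg of return scrap, x3 = kg of steel scrap, x4 = kg of ferromanganese, x5 = kg of scrap grade A.
Minimise 0.33x1 + 0.28x2 + 0.45x3 + 1.56x4 + 0.5x5 subject to:
  1x1 + 10x2 + 1x3 + 1x4 + 1x5 ≥ 5   (chromium)
  32.7x1 + 3.3x2 + 2.6x3 + 69.5x4 + 2x5 ≥ 104.4   (carbon)
  5x2 + 1x3 + 1x5 ≥ 11   (nickel)
  6x1 + 7x2 + 7x3 + 803x4 + 6x5 ≥ 312   (manganese)
  x1, x2, x3, x4, x5 ≥ 0.
The cheapest feasible vertex uses only cast iron scrap, return scrap, ferromanganese; steel scrap, scrap grade A are not used. The carbon, nickel, manganese requirements are met with equality.
Optimal quantities: cast iron scrap = 2.221 kg, return scrap = 2.2 kg, ferromanganese = 0.3528 kg.
Total cost: 0.33·2.221 + 0.28·2.2 + 1.56·0.3528 = 1.8993.

€1.90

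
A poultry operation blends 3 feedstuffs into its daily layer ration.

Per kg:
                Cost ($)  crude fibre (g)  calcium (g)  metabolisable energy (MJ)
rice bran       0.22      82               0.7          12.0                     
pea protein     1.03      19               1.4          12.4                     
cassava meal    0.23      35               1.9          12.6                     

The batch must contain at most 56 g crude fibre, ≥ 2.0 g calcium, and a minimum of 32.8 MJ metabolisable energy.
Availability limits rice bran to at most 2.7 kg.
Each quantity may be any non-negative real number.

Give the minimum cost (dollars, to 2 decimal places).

Treat it as an LP. Let x1 = kg of rice bran, x2 = kg of pea protein, x3 = kg of cassava meal.
Minimise 0.22x1 + 1.03x2 + 0.23x3 subject to:
  82x1 + 19x2 + 35x3 ≤ 56   (crude fibre)
  0.7x1 + 1.4x2 + 1.9x3 ≥ 2   (calcium)
  12x1 + 12.4x2 + 12.6x3 ≥ 32.8   (metabolisable energy)
  x1 ≤ 2.7
  x1, x2, x3 ≥ 0.
At the optimum only pea protein, cassava meal are positive (rice bran = 0). Binding constraints: crude fibre and metabolisable energy.
Solving gives x2 = 2.273, x3 = 0.3659.
Objective = 1.03·2.273 + 0.23·0.3659 = 2.4253.

$2.43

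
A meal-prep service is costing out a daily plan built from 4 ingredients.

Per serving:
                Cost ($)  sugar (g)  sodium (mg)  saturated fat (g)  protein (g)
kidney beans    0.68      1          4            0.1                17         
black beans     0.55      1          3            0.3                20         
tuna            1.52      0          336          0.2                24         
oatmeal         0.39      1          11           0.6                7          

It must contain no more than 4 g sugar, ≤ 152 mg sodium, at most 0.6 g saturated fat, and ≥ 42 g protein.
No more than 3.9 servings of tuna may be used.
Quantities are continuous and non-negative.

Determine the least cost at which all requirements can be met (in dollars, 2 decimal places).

$1.20

Set it up as a linear program. Let x1 = servings of kidney beans, x2 = servings of black beans, x3 = servings of tuna, x4 = servings of oatmeal.
Minimise 0.68x1 + 0.55x2 + 1.52x3 + 0.39x4 subject to:
  1x1 + 1x2 + 1x4 ≤ 4   (sugar)
  4x1 + 3x2 + 336x3 + 11x4 ≤ 152   (sodium)
  0.1x1 + 0.3x2 + 0.2x3 + 0.6x4 ≤ 0.6   (saturated fat)
  17x1 + 20x2 + 24x3 + 7x4 ≥ 42   (protein)
  x3 ≤ 3.9
  x1, x2, x3, x4 ≥ 0.
The minimum-cost mix takes nothing from tuna, oatmeal — only kidney beans, black beans. There the saturated fat and protein constraints are tight.
So kidney beans = 0.1935 servings, black beans = 1.935 servings.
Hence cost = 0.68·0.1935 + 0.55·1.935 = $1.1958.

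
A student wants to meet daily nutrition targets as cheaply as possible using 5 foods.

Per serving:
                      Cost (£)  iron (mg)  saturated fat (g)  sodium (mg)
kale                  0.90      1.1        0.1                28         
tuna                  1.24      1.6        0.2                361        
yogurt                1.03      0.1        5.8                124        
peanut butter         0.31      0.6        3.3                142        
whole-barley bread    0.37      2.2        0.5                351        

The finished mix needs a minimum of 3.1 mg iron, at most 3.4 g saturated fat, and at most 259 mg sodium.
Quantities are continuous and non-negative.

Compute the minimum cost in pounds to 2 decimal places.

£1.66

Set it up as a linear program. Let x1 = servings of kale, x2 = servings of tuna, x3 = servings of yogurt, x4 = servings of peanut butter, x5 = servings of whole-barley bread.
min 0.9x1 + 1.24x2 + 1.03x3 + 0.31x4 + 0.37x5 with:
  1.1x1 + 1.6x2 + 0.1x3 + 0.6x4 + 2.2x5 ≥ 3.1   (iron)
  0.1x1 + 0.2x2 + 5.8x3 + 3.3x4 + 0.5x5 ≤ 3.4   (saturated fat)
  28x1 + 361x2 + 124x3 + 142x4 + 351x5 ≤ 259   (sodium)
  x1, x2, x3, x4, x5 ≥ 0.
The minimum-cost mix takes nothing from tuna, yogurt, peanut butter — only kale, whole-barley bread. The iron and sodium requirements are met with equality.
Solving gives x1 = 1.597, x5 = 0.6105.
Objective = 0.9·1.597 + 0.37·0.6105 = 1.6632.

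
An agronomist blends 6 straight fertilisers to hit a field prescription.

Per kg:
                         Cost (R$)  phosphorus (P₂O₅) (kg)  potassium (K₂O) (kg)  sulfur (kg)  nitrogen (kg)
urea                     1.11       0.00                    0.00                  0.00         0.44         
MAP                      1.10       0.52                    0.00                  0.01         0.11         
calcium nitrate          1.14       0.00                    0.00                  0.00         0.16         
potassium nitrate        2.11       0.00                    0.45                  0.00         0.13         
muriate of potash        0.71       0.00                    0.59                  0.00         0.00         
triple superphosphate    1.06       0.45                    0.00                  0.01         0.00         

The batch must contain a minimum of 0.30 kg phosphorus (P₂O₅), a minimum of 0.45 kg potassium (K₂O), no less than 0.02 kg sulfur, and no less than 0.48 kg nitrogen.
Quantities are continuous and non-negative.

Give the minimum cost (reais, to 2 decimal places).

Set it up as a linear program. Let x1 = kg of urea, x2 = kg of MAP, x3 = kg of calcium nitrate, x4 = kg of potassium nitrate, x5 = kg of muriate of potash, x6 = kg of triple superphosphate.
Minimise 1.11x1 + 1.1x2 + 1.14x3 + 2.11x4 + 0.71x5 + 1.06x6 with:
  0.52x2 + 0.45x6 ≥ 0.3   (phosphorus (P₂O₅))
  0.45x4 + 0.59x5 ≥ 0.45   (potassium (K₂O))
  0.01x2 + 0.01x6 ≥ 0.02   (sulfur)
  0.44x1 + 0.11x2 + 0.16x3 + 0.13x4 ≥ 0.48   (nitrogen)
  x1, x2, x3, x4, x5, x6 ≥ 0.
The minimum-cost mix takes nothing from calcium nitrate, potassium nitrate, triple superphosphate — only urea, MAP, muriate of potash. There the potassium (K₂O), sulfur, nitrogen constraints are tight.
Optimal quantities: urea = 0.5909 kg, MAP = 2 kg, muriate of potash = 0.7627 kg.
Hence cost = 1.11·0.5909 + 1.1·2 + 0.71·0.7627 = R$3.3974.

R$3.40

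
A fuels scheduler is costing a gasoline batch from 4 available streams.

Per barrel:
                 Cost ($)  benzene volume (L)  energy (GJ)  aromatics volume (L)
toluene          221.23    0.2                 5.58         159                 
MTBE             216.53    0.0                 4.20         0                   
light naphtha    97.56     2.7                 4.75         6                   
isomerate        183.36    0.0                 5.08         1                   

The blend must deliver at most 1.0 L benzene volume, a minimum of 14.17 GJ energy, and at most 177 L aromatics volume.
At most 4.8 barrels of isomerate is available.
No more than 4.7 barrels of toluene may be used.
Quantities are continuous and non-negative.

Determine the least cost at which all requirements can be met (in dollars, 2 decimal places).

Set it up as a linear program. Let x1 = barrels of toluene, x2 = barrels of MTBE, x3 = barrels of light naphtha, x4 = barrels of isomerate.
Minimize 221.23x1 + 216.53x2 + 97.56x3 + 183.36x4 subject to:
  0.2x1 + 2.7x3 ≤ 1   (benzene volume)
  5.58x1 + 4.2x2 + 4.75x3 + 5.08x4 ≥ 14.17   (energy)
  159x1 + 6x3 + 1x4 ≤ 177   (aromatics volume)
  x4 ≤ 4.8
  x1 ≤ 4.7
  x1, x2, x3, x4 ≥ 0.
The cheapest feasible vertex uses only light naphtha, isomerate; toluene, MTBE are not used. Binding constraints: benzene volume and energy.
So light naphtha = 0.37037 barrels, isomerate = 2.44306 barrels.
Total cost: 97.56·0.37037 + 183.36·2.44306 = 484.0928.

$484.09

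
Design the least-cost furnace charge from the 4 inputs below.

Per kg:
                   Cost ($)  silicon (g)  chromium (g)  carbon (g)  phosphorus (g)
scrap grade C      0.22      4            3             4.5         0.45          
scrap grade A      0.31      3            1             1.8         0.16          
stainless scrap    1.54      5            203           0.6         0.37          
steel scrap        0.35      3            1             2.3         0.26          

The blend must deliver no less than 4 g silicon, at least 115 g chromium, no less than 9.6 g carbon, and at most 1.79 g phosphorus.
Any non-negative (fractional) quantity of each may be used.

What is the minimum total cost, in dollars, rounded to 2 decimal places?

$1.28

Let x1 = kg of scrap grade C, x2 = kg of scrap grade A, x3 = kg of stainless scrap, x4 = kg of steel scrap.
Minimize 0.22x1 + 0.31x2 + 1.54x3 + 0.35x4 s.t.:
  4x1 + 3x2 + 5x3 + 3x4 ≥ 4   (silicon)
  3x1 + 1x2 + 203x3 + 1x4 ≥ 115   (chromium)
  4.5x1 + 1.8x2 + 0.6x3 + 2.3x4 ≥ 9.6   (carbon)
  0.45x1 + 0.16x2 + 0.37x3 + 0.26x4 ≤ 1.79   (phosphorus)
  x1, x2, x3, x4 ≥ 0.
At the optimum only scrap grade C, stainless scrap are positive (scrap grade A, steel scrap = 0). There the chromium and carbon constraints are tight.
Optimal quantities: scrap grade C = 2.062 kg, stainless scrap = 0.536 kg.
Cost = 0.22·2.062 + 1.54·0.536 = 1.2791.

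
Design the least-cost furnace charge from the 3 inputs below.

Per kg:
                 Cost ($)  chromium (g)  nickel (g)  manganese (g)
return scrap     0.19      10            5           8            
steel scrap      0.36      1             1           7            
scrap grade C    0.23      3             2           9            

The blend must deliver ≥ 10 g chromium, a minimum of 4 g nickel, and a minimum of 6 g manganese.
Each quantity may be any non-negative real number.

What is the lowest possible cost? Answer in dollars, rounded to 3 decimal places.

$0.190

Let x1 = kg of return scrap, x2 = kg of steel scrap, x3 = kg of scrap grade C.
Minimize 0.19x1 + 0.36x2 + 0.23x3 subject to:
  10x1 + 1x2 + 3x3 ≥ 10   (chromium)
  5x1 + 1x2 + 2x3 ≥ 4   (nickel)
  8x1 + 7x2 + 9x3 ≥ 6   (manganese)
  x1, x2, x3 ≥ 0.
The cheapest feasible vertex uses only return scrap; steel scrap, scrap grade C are not used. There the chromium constraint is tight.
That vertex is x1 = 1.
Objective = 0.19·1 = 0.19000.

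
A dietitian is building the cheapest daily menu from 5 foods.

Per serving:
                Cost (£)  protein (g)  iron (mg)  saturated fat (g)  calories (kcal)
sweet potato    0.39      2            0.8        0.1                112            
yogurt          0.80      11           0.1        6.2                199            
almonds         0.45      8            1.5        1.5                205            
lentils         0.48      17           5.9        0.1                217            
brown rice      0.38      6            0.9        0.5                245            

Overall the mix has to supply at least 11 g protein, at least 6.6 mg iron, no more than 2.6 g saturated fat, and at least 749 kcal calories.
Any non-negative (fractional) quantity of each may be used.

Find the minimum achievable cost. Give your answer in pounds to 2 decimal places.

£1.27

Treat it as an LP. Let x1 = servings of sweet potato, x2 = servings of yogurt, x3 = servings of almonds, x4 = servings of lentils, x5 = servings of brown rice.
Minimize 0.39x1 + 0.8x2 + 0.45x3 + 0.48x4 + 0.38x5 subject to:
  2x1 + 11x2 + 8x3 + 17x4 + 6x5 ≥ 11   (protein)
  0.8x1 + 0.1x2 + 1.5x3 + 5.9x4 + 0.9x5 ≥ 6.6   (iron)
  0.1x1 + 6.2x2 + 1.5x3 + 0.1x4 + 0.5x5 ≤ 2.6   (saturated fat)
  112x1 + 199x2 + 205x3 + 217x4 + 245x5 ≥ 749   (calories)
  x1, x2, x3, x4, x5 ≥ 0.
The cheapest feasible vertex uses only lentils, brown rice; sweet potato, yogurt, almonds are not used. Binding constraints: iron and calories.
Optimal quantities: lentils = 0.7542 servings, brown rice = 2.389 servings.
Total cost: 0.48·0.7542 + 0.38·2.389 = 1.2698.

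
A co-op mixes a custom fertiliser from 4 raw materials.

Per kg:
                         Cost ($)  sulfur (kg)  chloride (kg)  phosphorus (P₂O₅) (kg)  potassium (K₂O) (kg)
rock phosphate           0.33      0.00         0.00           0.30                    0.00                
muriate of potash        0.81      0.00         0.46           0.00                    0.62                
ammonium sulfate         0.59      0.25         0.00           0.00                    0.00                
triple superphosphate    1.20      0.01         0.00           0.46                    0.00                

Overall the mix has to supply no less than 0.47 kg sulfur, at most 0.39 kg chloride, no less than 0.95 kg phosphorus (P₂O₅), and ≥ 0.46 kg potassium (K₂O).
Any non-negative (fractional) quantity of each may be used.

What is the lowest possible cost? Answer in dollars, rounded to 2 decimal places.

Let x1 = kg of rock phosphate, x2 = kg of muriate of potash, x3 = kg of ammonium sulfate, x4 = kg of triple superphosphate.
min 0.33x1 + 0.81x2 + 0.59x3 + 1.2x4 with:
  0.25x3 + 0.01x4 ≥ 0.47   (sulfur)
  0.46x2 ≤ 0.39   (chloride)
  0.3x1 + 0.46x4 ≥ 0.95   (phosphorus (P₂O₅))
  0.62x2 ≥ 0.46   (potassium (K₂O))
  x1, x2, x3, x4 ≥ 0.
The cheapest feasible vertex uses only rock phosphate, muriate of potash, ammonium sulfate; triple superphosphate is not used. The sulfur, phosphorus (P₂O₅), potassium (K₂O) requirements are met with equality.
Optimal quantities: rock phosphate = 3.167 kg, muriate of potash = 0.7419 kg, ammonium sulfate = 1.88 kg.
Hence cost = 0.33·3.167 + 0.81·0.7419 + 0.59·1.88 = $2.7552.

$2.76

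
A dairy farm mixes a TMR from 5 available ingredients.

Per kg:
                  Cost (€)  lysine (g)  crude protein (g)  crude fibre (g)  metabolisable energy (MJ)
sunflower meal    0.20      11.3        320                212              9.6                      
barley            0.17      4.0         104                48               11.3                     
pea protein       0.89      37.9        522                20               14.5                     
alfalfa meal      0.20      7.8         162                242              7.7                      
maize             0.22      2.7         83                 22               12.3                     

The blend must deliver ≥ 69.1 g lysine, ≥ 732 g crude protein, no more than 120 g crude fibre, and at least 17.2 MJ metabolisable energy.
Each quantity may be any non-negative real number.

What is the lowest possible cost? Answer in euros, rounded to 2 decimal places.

Treat it as an LP. Let x1 = kg of sunflower meal, x2 = kg of barley, x3 = kg of pea protein, x4 = kg of alfalfa meal, x5 = kg of maize.
Minimise 0.2x1 + 0.17x2 + 0.89x3 + 0.2x4 + 0.22x5 with:
  11.3x1 + 4x2 + 37.9x3 + 7.8x4 + 2.7x5 ≥ 69.1   (lysine)
  320x1 + 104x2 + 522x3 + 162x4 + 83x5 ≥ 732   (crude protein)
  212x1 + 48x2 + 20x3 + 242x4 + 22x5 ≤ 120   (crude fibre)
  9.6x1 + 11.3x2 + 14.5x3 + 7.7x4 + 12.3x5 ≥ 17.2   (metabolisable energy)
  x1, x2, x3, x4, x5 ≥ 0.
The minimum-cost mix takes nothing from barley, alfalfa meal, maize — only sunflower meal, pea protein. There the lysine and crude fibre constraints are tight.
That vertex is x1 = 0.4054, x3 = 1.702.
Objective = 0.2·0.4054 + 0.89·1.702 = 1.5959.

€1.60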